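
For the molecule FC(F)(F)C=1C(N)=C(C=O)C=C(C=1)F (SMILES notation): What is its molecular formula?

Walk through each heavy atom and fill implicit hydrogens from standard valence (C 4, N 3, O 2, S 2, halogen 1):
  atom 1: F (halogen, monovalent) → 0 H
  atom 2: C, bond orders sum to 4 (valence 4) → 0 H
  atom 3: F (halogen, monovalent) → 0 H
  atom 4: F (halogen, monovalent) → 0 H
  atom 5: C, bond orders sum to 4 (valence 4) → 0 H
  atom 6: C, bond orders sum to 4 (valence 4) → 0 H
  atom 7: N, bond orders sum to 1 (valence 3) → 2 H
  atom 8: C, bond orders sum to 4 (valence 4) → 0 H
  atom 9: C, bond orders sum to 3 (valence 4) → 1 H
  atom 10: O, bond orders sum to 2 (valence 2) → 0 H
  atom 11: C, bond orders sum to 3 (valence 4) → 1 H
  atom 12: C, bond orders sum to 4 (valence 4) → 0 H
  atom 13: C, bond orders sum to 3 (valence 4) → 1 H
  atom 14: F (halogen, monovalent) → 0 H
Totals → C:8, H:5, F:4, N:1, O:1.

C8H5F4NO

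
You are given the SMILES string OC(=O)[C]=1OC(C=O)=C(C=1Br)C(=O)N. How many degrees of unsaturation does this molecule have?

Degree of unsaturation = (number of rings) + (number of π bonds).
Ring closures in the SMILES: 1.
π bonds: 5 double bonds (each 1 DoU) → 5 DoU from unsaturation.
Total DoU = 1 + 5 = 6.

6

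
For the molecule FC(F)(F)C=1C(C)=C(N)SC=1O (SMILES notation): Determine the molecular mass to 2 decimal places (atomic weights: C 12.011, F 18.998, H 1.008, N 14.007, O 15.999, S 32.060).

197.17 g/mol

First, the molecular formula is C6H6F3NOS (counting implicit H from valence).
  C: 6 × 12.011 = 72.066
  F: 3 × 18.998 = 56.994
  H: 6 × 1.008 = 6.048
  N: 1 × 14.007 = 14.007
  O: 1 × 15.999 = 15.999
  S: 1 × 32.060 = 32.060
Sum: 6×12.011 + 3×18.998 + 6×1.008 + 1×14.007 + 1×15.999 + 1×32.060 = 197.174 → 197.17 g/mol.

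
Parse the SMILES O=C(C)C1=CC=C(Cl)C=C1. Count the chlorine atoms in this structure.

Scan the SMILES for Cl atoms (remember two-letter symbols like Cl and Br are single atoms).
Chlorine count: 1.

1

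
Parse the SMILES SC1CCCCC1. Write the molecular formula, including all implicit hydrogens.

Walk through each heavy atom and fill implicit hydrogens from standard valence (C 4, N 3, O 2, S 2, halogen 1):
  atom 1: S, bond orders sum to 1 (valence 2) → 1 H
  atom 2: C, bond orders sum to 3 (valence 4) → 1 H
  atom 3: C, bond orders sum to 2 (valence 4) → 2 H
  atom 4: C, bond orders sum to 2 (valence 4) → 2 H
  atom 5: C, bond orders sum to 2 (valence 4) → 2 H
  atom 6: C, bond orders sum to 2 (valence 4) → 2 H
  atom 7: C, bond orders sum to 2 (valence 4) → 2 H
Totals → C:6, H:12, S:1.

C6H12S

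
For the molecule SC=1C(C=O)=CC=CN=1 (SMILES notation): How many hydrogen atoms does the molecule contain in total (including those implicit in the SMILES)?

Walk through each heavy atom and fill implicit hydrogens from standard valence (C 4, N 3, O 2, S 2, halogen 1):
  atom 1: S, bond orders sum to 1 (valence 2) → 1 H
  atom 2: C, bond orders sum to 4 (valence 4) → 0 H
  atom 3: C, bond orders sum to 4 (valence 4) → 0 H
  atom 4: C, bond orders sum to 3 (valence 4) → 1 H
  atom 5: O, bond orders sum to 2 (valence 2) → 0 H
  atom 6: C, bond orders sum to 3 (valence 4) → 1 H
  atom 7: C, bond orders sum to 3 (valence 4) → 1 H
  atom 8: C, bond orders sum to 3 (valence 4) → 1 H
  atom 9: N, bond orders sum to 3 (valence 3) → 0 H
Total hydrogens: 5.

5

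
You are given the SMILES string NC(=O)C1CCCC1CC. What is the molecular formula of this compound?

Walk through each heavy atom and fill implicit hydrogens from standard valence (C 4, N 3, O 2, S 2, halogen 1):
  atom 1: N, bond orders sum to 1 (valence 3) → 2 H
  atom 2: C, bond orders sum to 4 (valence 4) → 0 H
  atom 3: O, bond orders sum to 2 (valence 2) → 0 H
  atom 4: C, bond orders sum to 3 (valence 4) → 1 H
  atom 5: C, bond orders sum to 2 (valence 4) → 2 H
  atom 6: C, bond orders sum to 2 (valence 4) → 2 H
  atom 7: C, bond orders sum to 2 (valence 4) → 2 H
  atom 8: C, bond orders sum to 3 (valence 4) → 1 H
  atom 9: C, bond orders sum to 2 (valence 4) → 2 H
  atom 10: C, bond orders sum to 1 (valence 4) → 3 H
Totals → C:8, H:15, N:1, O:1.

C8H15NO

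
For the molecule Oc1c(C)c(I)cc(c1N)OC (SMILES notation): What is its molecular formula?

Walk through each heavy atom and fill implicit hydrogens from standard valence (C 4, N 3, O 2, S 2, halogen 1); for lowercase aromatic atoms, an aromatic c carries 1 H when it has two neighbours and 0 H with three, and aromatic n carries 0 H:
  atom 1: O, bond orders sum to 1 (valence 2) → 1 H
  atom 2: aromatic c, 3 neighbours → 0 H
  atom 3: aromatic c, 3 neighbours → 0 H
  atom 4: C, bond orders sum to 1 (valence 4) → 3 H
  atom 5: aromatic c, 3 neighbours → 0 H
  atom 6: I (halogen, monovalent) → 0 H
  atom 7: aromatic c, 2 neighbours → 1 H
  atom 8: aromatic c, 3 neighbours → 0 H
  atom 9: aromatic c, 3 neighbours → 0 H
  atom 10: N, bond orders sum to 1 (valence 3) → 2 H
  atom 11: O, bond orders sum to 2 (valence 2) → 0 H
  atom 12: C, bond orders sum to 1 (valence 4) → 3 H
Totals → C:8, H:10, I:1, N:1, O:2.

C8H10INO2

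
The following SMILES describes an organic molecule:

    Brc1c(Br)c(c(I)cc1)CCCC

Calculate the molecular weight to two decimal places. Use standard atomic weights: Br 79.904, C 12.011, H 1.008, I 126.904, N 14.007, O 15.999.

First, the molecular formula is C10H11Br2I (counting implicit H from valence).
  Br: 2 × 79.904 = 159.808
  C: 10 × 12.011 = 120.110
  H: 11 × 1.008 = 11.088
  I: 1 × 126.904 = 126.904
Sum: 2×79.904 + 10×12.011 + 11×1.008 + 1×126.904 = 417.910 → 417.91 g/mol.

417.91 g/mol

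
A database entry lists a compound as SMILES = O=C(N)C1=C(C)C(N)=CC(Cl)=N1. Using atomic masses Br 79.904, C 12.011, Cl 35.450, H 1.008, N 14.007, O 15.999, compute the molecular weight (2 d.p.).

185.61 g/mol

First, the molecular formula is C7H8ClN3O (counting implicit H from valence).
  C: 7 × 12.011 = 84.077
  Cl: 1 × 35.450 = 35.450
  H: 8 × 1.008 = 8.064
  N: 3 × 14.007 = 42.021
  O: 1 × 15.999 = 15.999
Sum: 7×12.011 + 1×35.450 + 8×1.008 + 3×14.007 + 1×15.999 = 185.611 → 185.61 g/mol.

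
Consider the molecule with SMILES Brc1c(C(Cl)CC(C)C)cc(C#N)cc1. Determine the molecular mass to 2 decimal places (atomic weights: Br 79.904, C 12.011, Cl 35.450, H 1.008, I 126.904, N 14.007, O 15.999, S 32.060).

286.60 g/mol

First, the molecular formula is C12H13BrClN (counting implicit H from valence).
  Br: 1 × 79.904 = 79.904
  C: 12 × 12.011 = 144.132
  Cl: 1 × 35.450 = 35.450
  H: 13 × 1.008 = 13.104
  N: 1 × 14.007 = 14.007
Sum: 1×79.904 + 12×12.011 + 1×35.450 + 13×1.008 + 1×14.007 = 286.597 → 286.60 g/mol.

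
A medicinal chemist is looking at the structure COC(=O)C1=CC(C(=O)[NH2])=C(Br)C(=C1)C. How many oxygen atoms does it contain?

Scan the SMILES for O atoms (remember two-letter symbols like Cl and Br are single atoms).
Oxygen count: 3.

3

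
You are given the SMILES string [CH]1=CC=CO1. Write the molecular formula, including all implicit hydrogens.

Walk through each heavy atom and fill implicit hydrogens from standard valence (C 4, N 3, O 2, S 2, halogen 1):
  atom 1: C with explicit H count 1
  atom 2: C, bond orders sum to 3 (valence 4) → 1 H
  atom 3: C, bond orders sum to 3 (valence 4) → 1 H
  atom 4: C, bond orders sum to 3 (valence 4) → 1 H
  atom 5: O, bond orders sum to 2 (valence 2) → 0 H
Totals → C:4, H:4, O:1.
In Hill order: C4H4O.

C4H4O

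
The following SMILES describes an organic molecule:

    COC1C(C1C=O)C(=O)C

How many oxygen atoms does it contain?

Scan the SMILES for O atoms (remember two-letter symbols like Cl and Br are single atoms).
Oxygen count: 3.

3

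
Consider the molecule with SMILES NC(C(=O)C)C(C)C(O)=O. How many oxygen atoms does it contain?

3

Scan the SMILES for O atoms (remember two-letter symbols like Cl and Br are single atoms).
Oxygen count: 3.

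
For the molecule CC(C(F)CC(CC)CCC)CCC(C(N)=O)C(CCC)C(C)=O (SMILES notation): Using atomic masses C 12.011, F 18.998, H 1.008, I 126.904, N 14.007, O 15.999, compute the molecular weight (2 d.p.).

First, the molecular formula is C20H38FNO2 (counting implicit H from valence).
  C: 20 × 12.011 = 240.220
  F: 1 × 18.998 = 18.998
  H: 38 × 1.008 = 38.304
  N: 1 × 14.007 = 14.007
  O: 2 × 15.999 = 31.998
Sum: 20×12.011 + 1×18.998 + 38×1.008 + 1×14.007 + 2×15.999 = 343.527 → 343.53 g/mol.

343.53 g/mol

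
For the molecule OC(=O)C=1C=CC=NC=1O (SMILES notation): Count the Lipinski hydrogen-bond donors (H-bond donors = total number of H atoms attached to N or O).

2

Donors: find every N or O and count the H atoms it carries.
  atom 1 (O): bond orders sum to 1 → 1 H
  atom 3 (O): bond orders sum to 2 → 0 H
  atom 8 (N): bond orders sum to 3 → 0 H
  atom 10 (O): bond orders sum to 1 → 1 H
Lipinski HBD = 2.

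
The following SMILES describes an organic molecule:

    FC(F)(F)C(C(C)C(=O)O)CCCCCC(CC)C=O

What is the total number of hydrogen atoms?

23

Walk through each heavy atom and fill implicit hydrogens from standard valence (C 4, N 3, O 2, S 2, halogen 1):
  atom 1: F (halogen, monovalent) → 0 H
  atom 2: C, bond orders sum to 4 (valence 4) → 0 H
  atom 3: F (halogen, monovalent) → 0 H
  atom 4: F (halogen, monovalent) → 0 H
  atom 5: C, bond orders sum to 3 (valence 4) → 1 H
  atom 6: C, bond orders sum to 3 (valence 4) → 1 H
  atom 7: C, bond orders sum to 1 (valence 4) → 3 H
  atom 8: C, bond orders sum to 4 (valence 4) → 0 H
  atom 9: O, bond orders sum to 2 (valence 2) → 0 H
  atom 10: O, bond orders sum to 1 (valence 2) → 1 H
  atom 11: C, bond orders sum to 2 (valence 4) → 2 H
  atom 12: C, bond orders sum to 2 (valence 4) → 2 H
  atom 13: C, bond orders sum to 2 (valence 4) → 2 H
  atom 14: C, bond orders sum to 2 (valence 4) → 2 H
  atom 15: C, bond orders sum to 2 (valence 4) → 2 H
  atom 16: C, bond orders sum to 3 (valence 4) → 1 H
  atom 17: C, bond orders sum to 2 (valence 4) → 2 H
  atom 18: C, bond orders sum to 1 (valence 4) → 3 H
  atom 19: C, bond orders sum to 3 (valence 4) → 1 H
  atom 20: O, bond orders sum to 2 (valence 2) → 0 H
Total hydrogens: 23.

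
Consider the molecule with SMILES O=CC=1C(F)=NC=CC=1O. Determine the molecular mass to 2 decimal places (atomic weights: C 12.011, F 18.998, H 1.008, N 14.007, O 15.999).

141.10 g/mol

First, the molecular formula is C6H4FNO2 (counting implicit H from valence).
  C: 6 × 12.011 = 72.066
  F: 1 × 18.998 = 18.998
  H: 4 × 1.008 = 4.032
  N: 1 × 14.007 = 14.007
  O: 2 × 15.999 = 31.998
Sum: 6×12.011 + 1×18.998 + 4×1.008 + 1×14.007 + 2×15.999 = 141.101 → 141.10 g/mol.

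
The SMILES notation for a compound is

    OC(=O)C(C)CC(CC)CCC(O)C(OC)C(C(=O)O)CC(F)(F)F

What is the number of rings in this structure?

0

In SMILES, each pair of matching ring-closure digits denotes one ring-closing bond; the number of such bonds equals the number of independent rings.
Ring-closure bonds here: 0.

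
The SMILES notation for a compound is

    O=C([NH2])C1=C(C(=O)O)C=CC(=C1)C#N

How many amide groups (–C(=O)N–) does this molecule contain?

1

The amide motif appears at heavy-atom position 2 in the SMILES.
Other groups present: 1 carboxylic acid, 1 nitrile.
Amide count: 1.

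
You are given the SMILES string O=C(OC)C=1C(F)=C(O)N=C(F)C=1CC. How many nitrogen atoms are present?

Scan the SMILES for N atoms (remember two-letter symbols like Cl and Br are single atoms).
Nitrogen count: 1.

1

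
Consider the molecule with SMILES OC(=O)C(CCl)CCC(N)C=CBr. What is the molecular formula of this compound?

Walk through each heavy atom and fill implicit hydrogens from standard valence (C 4, N 3, O 2, S 2, halogen 1):
  atom 1: O, bond orders sum to 1 (valence 2) → 1 H
  atom 2: C, bond orders sum to 4 (valence 4) → 0 H
  atom 3: O, bond orders sum to 2 (valence 2) → 0 H
  atom 4: C, bond orders sum to 3 (valence 4) → 1 H
  atom 5: C, bond orders sum to 2 (valence 4) → 2 H
  atom 6: Cl (halogen, monovalent) → 0 H
  atom 7: C, bond orders sum to 2 (valence 4) → 2 H
  atom 8: C, bond orders sum to 2 (valence 4) → 2 H
  atom 9: C, bond orders sum to 3 (valence 4) → 1 H
  atom 10: N, bond orders sum to 1 (valence 3) → 2 H
  atom 11: C, bond orders sum to 3 (valence 4) → 1 H
  atom 12: C, bond orders sum to 3 (valence 4) → 1 H
  atom 13: Br (halogen, monovalent) → 0 H
Totals → C:8, H:13, Br:1, Cl:1, N:1, O:2.

C8H13BrClNO2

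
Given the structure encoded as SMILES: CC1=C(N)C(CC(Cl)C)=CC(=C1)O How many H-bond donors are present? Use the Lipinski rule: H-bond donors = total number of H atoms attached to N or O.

Donors: find every N or O and count the H atoms it carries.
  atom 4 (N): bond orders sum to 1 → 2 H
  atom 13 (O): bond orders sum to 1 → 1 H
Lipinski HBD = 3.

3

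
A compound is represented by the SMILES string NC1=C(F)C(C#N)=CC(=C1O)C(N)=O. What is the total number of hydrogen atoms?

6

Walk through each heavy atom and fill implicit hydrogens from standard valence (C 4, N 3, O 2, S 2, halogen 1):
  atom 1: N, bond orders sum to 1 (valence 3) → 2 H
  atom 2: C, bond orders sum to 4 (valence 4) → 0 H
  atom 3: C, bond orders sum to 4 (valence 4) → 0 H
  atom 4: F (halogen, monovalent) → 0 H
  atom 5: C, bond orders sum to 4 (valence 4) → 0 H
  atom 6: C, bond orders sum to 4 (valence 4) → 0 H
  atom 7: N, bond orders sum to 3 (valence 3) → 0 H
  atom 8: C, bond orders sum to 3 (valence 4) → 1 H
  atom 9: C, bond orders sum to 4 (valence 4) → 0 H
  atom 10: C, bond orders sum to 4 (valence 4) → 0 H
  atom 11: O, bond orders sum to 1 (valence 2) → 1 H
  atom 12: C, bond orders sum to 4 (valence 4) → 0 H
  atom 13: N, bond orders sum to 1 (valence 3) → 2 H
  atom 14: O, bond orders sum to 2 (valence 2) → 0 H
Total hydrogens: 6.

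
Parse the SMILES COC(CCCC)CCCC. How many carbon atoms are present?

Count every carbon token in the SMILES (each C, including those in ring-closure positions and inside branches).
Carbon count: 10.

10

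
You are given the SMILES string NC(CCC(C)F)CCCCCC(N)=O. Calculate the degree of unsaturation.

Degree of unsaturation = (number of rings) + (number of π bonds).
Ring closures in the SMILES: 0.
π bonds: 1 double bond (each 1 DoU) → 1 DoU from unsaturation.
Total DoU = 0 + 1 = 1.

1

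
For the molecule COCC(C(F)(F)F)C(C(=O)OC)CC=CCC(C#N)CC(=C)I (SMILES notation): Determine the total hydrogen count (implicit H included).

21

Walk through each heavy atom and fill implicit hydrogens from standard valence (C 4, N 3, O 2, S 2, halogen 1):
  atom 1: C, bond orders sum to 1 (valence 4) → 3 H
  atom 2: O, bond orders sum to 2 (valence 2) → 0 H
  atom 3: C, bond orders sum to 2 (valence 4) → 2 H
  atom 4: C, bond orders sum to 3 (valence 4) → 1 H
  atom 5: C, bond orders sum to 4 (valence 4) → 0 H
  atom 6: F (halogen, monovalent) → 0 H
  atom 7: F (halogen, monovalent) → 0 H
  atom 8: F (halogen, monovalent) → 0 H
  atom 9: C, bond orders sum to 3 (valence 4) → 1 H
  atom 10: C, bond orders sum to 4 (valence 4) → 0 H
  atom 11: O, bond orders sum to 2 (valence 2) → 0 H
  atom 12: O, bond orders sum to 2 (valence 2) → 0 H
  atom 13: C, bond orders sum to 1 (valence 4) → 3 H
  atom 14: C, bond orders sum to 2 (valence 4) → 2 H
  atom 15: C, bond orders sum to 3 (valence 4) → 1 H
  atom 16: C, bond orders sum to 3 (valence 4) → 1 H
  atom 17: C, bond orders sum to 2 (valence 4) → 2 H
  atom 18: C, bond orders sum to 3 (valence 4) → 1 H
  atom 19: C, bond orders sum to 4 (valence 4) → 0 H
  atom 20: N, bond orders sum to 3 (valence 3) → 0 H
  atom 21: C, bond orders sum to 2 (valence 4) → 2 H
  atom 22: C, bond orders sum to 4 (valence 4) → 0 H
  atom 23: C, bond orders sum to 2 (valence 4) → 2 H
  atom 24: I (halogen, monovalent) → 0 H
Total hydrogens: 21.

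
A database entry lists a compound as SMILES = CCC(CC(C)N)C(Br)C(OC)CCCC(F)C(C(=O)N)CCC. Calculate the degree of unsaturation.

Molecular formula: C18H36BrFN2O2.
DoU = (2C + 2 + N − H − X) / 2, where X is the halogen count and O/S are ignored.
    = (2·18 + 2 + 2 − 36 − 2) / 2 = 2 / 2 = 1.

1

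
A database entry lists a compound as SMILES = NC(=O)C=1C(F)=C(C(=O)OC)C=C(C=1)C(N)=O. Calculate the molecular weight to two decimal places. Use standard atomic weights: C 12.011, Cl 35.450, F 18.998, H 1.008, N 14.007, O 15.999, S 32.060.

240.19 g/mol

First, the molecular formula is C10H9FN2O4 (counting implicit H from valence).
  C: 10 × 12.011 = 120.110
  F: 1 × 18.998 = 18.998
  H: 9 × 1.008 = 9.072
  N: 2 × 14.007 = 28.014
  O: 4 × 15.999 = 63.996
Sum: 10×12.011 + 1×18.998 + 9×1.008 + 2×14.007 + 4×15.999 = 240.190 → 240.19 g/mol.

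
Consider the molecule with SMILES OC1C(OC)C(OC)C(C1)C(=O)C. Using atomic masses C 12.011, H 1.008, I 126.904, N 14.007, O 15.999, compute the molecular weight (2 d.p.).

First, the molecular formula is C9H16O4 (counting implicit H from valence).
  C: 9 × 12.011 = 108.099
  H: 16 × 1.008 = 16.128
  O: 4 × 15.999 = 63.996
Sum: 9×12.011 + 16×1.008 + 4×15.999 = 188.223 → 188.22 g/mol.

188.22 g/mol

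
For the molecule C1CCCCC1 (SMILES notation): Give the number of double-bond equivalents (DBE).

1

Degree of unsaturation = (number of rings) + (number of π bonds).
Ring closures in the SMILES: 1.
π bonds: none → 0 DoU from unsaturation.
Total DoU = 1 + 0 = 1.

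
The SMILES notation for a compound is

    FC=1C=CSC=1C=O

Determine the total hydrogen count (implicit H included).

Walk through each heavy atom and fill implicit hydrogens from standard valence (C 4, N 3, O 2, S 2, halogen 1):
  atom 1: F (halogen, monovalent) → 0 H
  atom 2: C, bond orders sum to 4 (valence 4) → 0 H
  atom 3: C, bond orders sum to 3 (valence 4) → 1 H
  atom 4: C, bond orders sum to 3 (valence 4) → 1 H
  atom 5: S, bond orders sum to 2 (valence 2) → 0 H
  atom 6: C, bond orders sum to 4 (valence 4) → 0 H
  atom 7: C, bond orders sum to 3 (valence 4) → 1 H
  atom 8: O, bond orders sum to 2 (valence 2) → 0 H
Total hydrogens: 3.

3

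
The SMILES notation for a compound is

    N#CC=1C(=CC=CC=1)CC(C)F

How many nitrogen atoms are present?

1

Scan the SMILES for N atoms (remember two-letter symbols like Cl and Br are single atoms).
Nitrogen count: 1.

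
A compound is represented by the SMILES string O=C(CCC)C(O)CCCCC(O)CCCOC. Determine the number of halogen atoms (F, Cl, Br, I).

Scan the SMILES for the halogen motif — none present.
Groups that are present: 1 ether, 2 hydroxyl, 1 ketone.

0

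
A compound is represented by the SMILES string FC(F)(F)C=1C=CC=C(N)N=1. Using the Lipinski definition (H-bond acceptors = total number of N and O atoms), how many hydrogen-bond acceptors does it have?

2

N atoms: 2; O atoms: 0.
Lipinski HBA = 2 + 0 = 2.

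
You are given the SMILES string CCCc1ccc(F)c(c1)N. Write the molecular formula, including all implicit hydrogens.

Walk through each heavy atom and fill implicit hydrogens from standard valence (C 4, N 3, O 2, S 2, halogen 1); for lowercase aromatic atoms, an aromatic c carries 1 H when it has two neighbours and 0 H with three, and aromatic n carries 0 H:
  atom 1: C, bond orders sum to 1 (valence 4) → 3 H
  atom 2: C, bond orders sum to 2 (valence 4) → 2 H
  atom 3: C, bond orders sum to 2 (valence 4) → 2 H
  atom 4: aromatic c, 3 neighbours → 0 H
  atom 5: aromatic c, 2 neighbours → 1 H
  atom 6: aromatic c, 2 neighbours → 1 H
  atom 7: aromatic c, 3 neighbours → 0 H
  atom 8: F (halogen, monovalent) → 0 H
  atom 9: aromatic c, 3 neighbours → 0 H
  atom 10: aromatic c, 2 neighbours → 1 H
  atom 11: N, bond orders sum to 1 (valence 3) → 2 H
Totals → C:9, H:12, F:1, N:1.

C9H12FN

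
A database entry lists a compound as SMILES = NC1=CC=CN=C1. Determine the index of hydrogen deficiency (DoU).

Degree of unsaturation = (number of rings) + (number of π bonds).
Ring closures in the SMILES: 1.
π bonds: 3 double bonds (each 1 DoU) → 3 DoU from unsaturation.
Total DoU = 1 + 3 = 4.

4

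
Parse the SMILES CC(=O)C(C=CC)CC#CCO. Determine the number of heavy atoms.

Every atom symbol written in the SMILES (organic subset) is one heavy atom; implicit H are not written.
Heavy atoms by element → C:10, O:2.
Total: 12.

12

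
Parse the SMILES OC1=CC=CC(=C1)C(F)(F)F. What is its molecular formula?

C7H5F3O

Walk through each heavy atom and fill implicit hydrogens from standard valence (C 4, N 3, O 2, S 2, halogen 1):
  atom 1: O, bond orders sum to 1 (valence 2) → 1 H
  atom 2: C, bond orders sum to 4 (valence 4) → 0 H
  atom 3: C, bond orders sum to 3 (valence 4) → 1 H
  atom 4: C, bond orders sum to 3 (valence 4) → 1 H
  atom 5: C, bond orders sum to 3 (valence 4) → 1 H
  atom 6: C, bond orders sum to 4 (valence 4) → 0 H
  atom 7: C, bond orders sum to 3 (valence 4) → 1 H
  atom 8: C, bond orders sum to 4 (valence 4) → 0 H
  atom 9: F (halogen, monovalent) → 0 H
  atom 10: F (halogen, monovalent) → 0 H
  atom 11: F (halogen, monovalent) → 0 H
Totals → C:7, H:5, F:3, O:1.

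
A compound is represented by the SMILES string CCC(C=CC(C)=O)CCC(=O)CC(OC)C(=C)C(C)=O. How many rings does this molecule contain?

In SMILES, each pair of matching ring-closure digits denotes one ring-closing bond; the number of such bonds equals the number of independent rings.
Ring-closure bonds here: 0.

0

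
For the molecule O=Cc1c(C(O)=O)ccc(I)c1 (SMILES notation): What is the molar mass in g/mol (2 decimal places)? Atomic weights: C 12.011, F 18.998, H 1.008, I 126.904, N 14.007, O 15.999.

276.03 g/mol

First, the molecular formula is C8H5IO3 (counting implicit H from valence).
  C: 8 × 12.011 = 96.088
  H: 5 × 1.008 = 5.040
  I: 1 × 126.904 = 126.904
  O: 3 × 15.999 = 47.997
Sum: 8×12.011 + 5×1.008 + 1×126.904 + 3×15.999 = 276.029 → 276.03 g/mol.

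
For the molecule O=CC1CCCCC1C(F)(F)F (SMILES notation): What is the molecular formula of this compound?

Walk through each heavy atom and fill implicit hydrogens from standard valence (C 4, N 3, O 2, S 2, halogen 1):
  atom 1: O, bond orders sum to 2 (valence 2) → 0 H
  atom 2: C, bond orders sum to 3 (valence 4) → 1 H
  atom 3: C, bond orders sum to 3 (valence 4) → 1 H
  atom 4: C, bond orders sum to 2 (valence 4) → 2 H
  atom 5: C, bond orders sum to 2 (valence 4) → 2 H
  atom 6: C, bond orders sum to 2 (valence 4) → 2 H
  atom 7: C, bond orders sum to 2 (valence 4) → 2 H
  atom 8: C, bond orders sum to 3 (valence 4) → 1 H
  atom 9: C, bond orders sum to 4 (valence 4) → 0 H
  atom 10: F (halogen, monovalent) → 0 H
  atom 11: F (halogen, monovalent) → 0 H
  atom 12: F (halogen, monovalent) → 0 H
Totals → C:8, H:11, F:3, O:1.
In Hill order: C8H11F3O.

C8H11F3O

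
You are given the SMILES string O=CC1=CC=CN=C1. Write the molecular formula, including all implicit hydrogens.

Walk through each heavy atom and fill implicit hydrogens from standard valence (C 4, N 3, O 2, S 2, halogen 1):
  atom 1: O, bond orders sum to 2 (valence 2) → 0 H
  atom 2: C, bond orders sum to 3 (valence 4) → 1 H
  atom 3: C, bond orders sum to 4 (valence 4) → 0 H
  atom 4: C, bond orders sum to 3 (valence 4) → 1 H
  atom 5: C, bond orders sum to 3 (valence 4) → 1 H
  atom 6: C, bond orders sum to 3 (valence 4) → 1 H
  atom 7: N, bond orders sum to 3 (valence 3) → 0 H
  atom 8: C, bond orders sum to 3 (valence 4) → 1 H
Totals → C:6, H:5, N:1, O:1.
In Hill order: C6H5NO.

C6H5NO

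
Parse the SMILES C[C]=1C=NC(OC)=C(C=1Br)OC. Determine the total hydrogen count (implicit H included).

10

Walk through each heavy atom and fill implicit hydrogens from standard valence (C 4, N 3, O 2, S 2, halogen 1):
  atom 1: C, bond orders sum to 1 (valence 4) → 3 H
  atom 2: C with explicit H count 0
  atom 3: C, bond orders sum to 3 (valence 4) → 1 H
  atom 4: N, bond orders sum to 3 (valence 3) → 0 H
  atom 5: C, bond orders sum to 4 (valence 4) → 0 H
  atom 6: O, bond orders sum to 2 (valence 2) → 0 H
  atom 7: C, bond orders sum to 1 (valence 4) → 3 H
  atom 8: C, bond orders sum to 4 (valence 4) → 0 H
  atom 9: C, bond orders sum to 4 (valence 4) → 0 H
  atom 10: Br (halogen, monovalent) → 0 H
  atom 11: O, bond orders sum to 2 (valence 2) → 0 H
  atom 12: C, bond orders sum to 1 (valence 4) → 3 H
Total hydrogens: 10.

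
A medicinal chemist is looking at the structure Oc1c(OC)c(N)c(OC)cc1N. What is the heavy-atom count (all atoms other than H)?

Every atom symbol written in the SMILES (organic subset) is one heavy atom; implicit H are not written.
Heavy atoms by element → C:8, N:2, O:3.
Total: 13.

13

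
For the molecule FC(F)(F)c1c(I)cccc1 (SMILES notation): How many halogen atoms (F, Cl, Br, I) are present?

Halogen atoms appear at heavy-atom positions 1, 3, 4, 7 (3×F, 1×I).
Halogen count: 4.

4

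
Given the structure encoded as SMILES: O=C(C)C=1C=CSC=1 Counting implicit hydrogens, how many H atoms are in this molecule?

6

Walk through each heavy atom and fill implicit hydrogens from standard valence (C 4, N 3, O 2, S 2, halogen 1):
  atom 1: O, bond orders sum to 2 (valence 2) → 0 H
  atom 2: C, bond orders sum to 4 (valence 4) → 0 H
  atom 3: C, bond orders sum to 1 (valence 4) → 3 H
  atom 4: C, bond orders sum to 4 (valence 4) → 0 H
  atom 5: C, bond orders sum to 3 (valence 4) → 1 H
  atom 6: C, bond orders sum to 3 (valence 4) → 1 H
  atom 7: S, bond orders sum to 2 (valence 2) → 0 H
  atom 8: C, bond orders sum to 3 (valence 4) → 1 H
Total hydrogens: 6.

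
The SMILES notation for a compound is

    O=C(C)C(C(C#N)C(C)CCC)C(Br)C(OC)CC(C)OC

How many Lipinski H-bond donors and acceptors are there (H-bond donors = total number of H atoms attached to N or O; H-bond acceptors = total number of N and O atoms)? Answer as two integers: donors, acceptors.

0, 4

Donors: find every N or O and count the H atoms it carries.
  atom 1 (O): bond orders sum to 2 → 0 H
  atom 7 (N): bond orders sum to 3 → 0 H
  atom 16 (O): bond orders sum to 2 → 0 H
  atom 21 (O): bond orders sum to 2 → 0 H
Lipinski HBD = 0.
Acceptors: N atoms = 1, O atoms = 3 → HBA = 4.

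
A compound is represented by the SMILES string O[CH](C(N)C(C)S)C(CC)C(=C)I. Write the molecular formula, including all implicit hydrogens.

C9H18INOS

Walk through each heavy atom and fill implicit hydrogens from standard valence (C 4, N 3, O 2, S 2, halogen 1):
  atom 1: O, bond orders sum to 1 (valence 2) → 1 H
  atom 2: C with explicit H count 1
  atom 3: C, bond orders sum to 3 (valence 4) → 1 H
  atom 4: N, bond orders sum to 1 (valence 3) → 2 H
  atom 5: C, bond orders sum to 3 (valence 4) → 1 H
  atom 6: C, bond orders sum to 1 (valence 4) → 3 H
  atom 7: S, bond orders sum to 1 (valence 2) → 1 H
  atom 8: C, bond orders sum to 3 (valence 4) → 1 H
  atom 9: C, bond orders sum to 2 (valence 4) → 2 H
  atom 10: C, bond orders sum to 1 (valence 4) → 3 H
  atom 11: C, bond orders sum to 4 (valence 4) → 0 H
  atom 12: C, bond orders sum to 2 (valence 4) → 2 H
  atom 13: I (halogen, monovalent) → 0 H
Totals → C:9, H:18, I:1, N:1, O:1, S:1.
In Hill order: C9H18INOS.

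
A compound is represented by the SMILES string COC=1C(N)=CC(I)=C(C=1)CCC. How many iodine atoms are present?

1

Scan the SMILES for I atoms (remember two-letter symbols like Cl and Br are single atoms).
Iodine count: 1.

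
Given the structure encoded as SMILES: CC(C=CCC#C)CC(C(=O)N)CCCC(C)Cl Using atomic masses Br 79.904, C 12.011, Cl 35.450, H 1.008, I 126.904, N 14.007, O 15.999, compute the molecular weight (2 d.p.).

269.81 g/mol

First, the molecular formula is C15H24ClNO (counting implicit H from valence).
  C: 15 × 12.011 = 180.165
  Cl: 1 × 35.450 = 35.450
  H: 24 × 1.008 = 24.192
  N: 1 × 14.007 = 14.007
  O: 1 × 15.999 = 15.999
Sum: 15×12.011 + 1×35.450 + 24×1.008 + 1×14.007 + 1×15.999 = 269.813 → 269.81 g/mol.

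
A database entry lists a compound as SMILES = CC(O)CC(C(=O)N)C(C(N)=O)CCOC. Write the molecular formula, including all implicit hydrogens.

Walk through each heavy atom and fill implicit hydrogens from standard valence (C 4, N 3, O 2, S 2, halogen 1):
  atom 1: C, bond orders sum to 1 (valence 4) → 3 H
  atom 2: C, bond orders sum to 3 (valence 4) → 1 H
  atom 3: O, bond orders sum to 1 (valence 2) → 1 H
  atom 4: C, bond orders sum to 2 (valence 4) → 2 H
  atom 5: C, bond orders sum to 3 (valence 4) → 1 H
  atom 6: C, bond orders sum to 4 (valence 4) → 0 H
  atom 7: O, bond orders sum to 2 (valence 2) → 0 H
  atom 8: N, bond orders sum to 1 (valence 3) → 2 H
  atom 9: C, bond orders sum to 3 (valence 4) → 1 H
  atom 10: C, bond orders sum to 4 (valence 4) → 0 H
  atom 11: N, bond orders sum to 1 (valence 3) → 2 H
  atom 12: O, bond orders sum to 2 (valence 2) → 0 H
  atom 13: C, bond orders sum to 2 (valence 4) → 2 H
  atom 14: C, bond orders sum to 2 (valence 4) → 2 H
  atom 15: O, bond orders sum to 2 (valence 2) → 0 H
  atom 16: C, bond orders sum to 1 (valence 4) → 3 H
Totals → C:10, H:20, N:2, O:4.

C10H20N2O4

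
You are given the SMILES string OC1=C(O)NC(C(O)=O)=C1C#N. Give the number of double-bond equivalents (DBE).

6

Degree of unsaturation = (number of rings) + (number of π bonds).
Ring closures in the SMILES: 1.
π bonds: 3 double bonds (each 1 DoU), 1 triple bond (each 2 DoU) → 5 DoU from unsaturation.
Total DoU = 1 + 5 = 6.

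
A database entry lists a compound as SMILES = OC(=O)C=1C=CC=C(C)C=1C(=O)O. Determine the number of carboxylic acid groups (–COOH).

The carboxylic acid motif appears at heavy-atom positions 2, 11 in the SMILES.
Carboxylic acid count: 2.

2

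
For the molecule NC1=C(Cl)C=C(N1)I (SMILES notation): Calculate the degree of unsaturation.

Degree of unsaturation = (number of rings) + (number of π bonds).
Ring closures in the SMILES: 1.
π bonds: 2 double bonds (each 1 DoU) → 2 DoU from unsaturation.
Total DoU = 1 + 2 = 3.

3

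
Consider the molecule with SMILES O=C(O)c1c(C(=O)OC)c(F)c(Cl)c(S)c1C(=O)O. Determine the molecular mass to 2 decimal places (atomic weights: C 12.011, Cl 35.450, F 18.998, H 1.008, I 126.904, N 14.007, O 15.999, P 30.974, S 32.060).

First, the molecular formula is C10H6ClFO6S (counting implicit H from valence).
  C: 10 × 12.011 = 120.110
  Cl: 1 × 35.450 = 35.450
  F: 1 × 18.998 = 18.998
  H: 6 × 1.008 = 6.048
  O: 6 × 15.999 = 95.994
  S: 1 × 32.060 = 32.060
Sum: 10×12.011 + 1×35.450 + 1×18.998 + 6×1.008 + 6×15.999 + 1×32.060 = 308.660 → 308.66 g/mol.

308.66 g/mol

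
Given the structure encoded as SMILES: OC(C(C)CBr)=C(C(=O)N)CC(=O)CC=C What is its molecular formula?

Walk through each heavy atom and fill implicit hydrogens from standard valence (C 4, N 3, O 2, S 2, halogen 1):
  atom 1: O, bond orders sum to 1 (valence 2) → 1 H
  atom 2: C, bond orders sum to 4 (valence 4) → 0 H
  atom 3: C, bond orders sum to 3 (valence 4) → 1 H
  atom 4: C, bond orders sum to 1 (valence 4) → 3 H
  atom 5: C, bond orders sum to 2 (valence 4) → 2 H
  atom 6: Br (halogen, monovalent) → 0 H
  atom 7: C, bond orders sum to 4 (valence 4) → 0 H
  atom 8: C, bond orders sum to 4 (valence 4) → 0 H
  atom 9: O, bond orders sum to 2 (valence 2) → 0 H
  atom 10: N, bond orders sum to 1 (valence 3) → 2 H
  atom 11: C, bond orders sum to 2 (valence 4) → 2 H
  atom 12: C, bond orders sum to 4 (valence 4) → 0 H
  atom 13: O, bond orders sum to 2 (valence 2) → 0 H
  atom 14: C, bond orders sum to 2 (valence 4) → 2 H
  atom 15: C, bond orders sum to 3 (valence 4) → 1 H
  atom 16: C, bond orders sum to 2 (valence 4) → 2 H
Totals → C:11, H:16, Br:1, N:1, O:3.

C11H16BrNO3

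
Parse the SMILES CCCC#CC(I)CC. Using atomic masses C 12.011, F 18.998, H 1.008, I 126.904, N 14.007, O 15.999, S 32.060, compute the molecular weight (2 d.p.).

236.10 g/mol

First, the molecular formula is C8H13I (counting implicit H from valence).
  C: 8 × 12.011 = 96.088
  H: 13 × 1.008 = 13.104
  I: 1 × 126.904 = 126.904
Sum: 8×12.011 + 13×1.008 + 1×126.904 = 236.096 → 236.10 g/mol.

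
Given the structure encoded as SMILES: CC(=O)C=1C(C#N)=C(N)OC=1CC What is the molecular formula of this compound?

Walk through each heavy atom and fill implicit hydrogens from standard valence (C 4, N 3, O 2, S 2, halogen 1):
  atom 1: C, bond orders sum to 1 (valence 4) → 3 H
  atom 2: C, bond orders sum to 4 (valence 4) → 0 H
  atom 3: O, bond orders sum to 2 (valence 2) → 0 H
  atom 4: C, bond orders sum to 4 (valence 4) → 0 H
  atom 5: C, bond orders sum to 4 (valence 4) → 0 H
  atom 6: C, bond orders sum to 4 (valence 4) → 0 H
  atom 7: N, bond orders sum to 3 (valence 3) → 0 H
  atom 8: C, bond orders sum to 4 (valence 4) → 0 H
  atom 9: N, bond orders sum to 1 (valence 3) → 2 H
  atom 10: O, bond orders sum to 2 (valence 2) → 0 H
  atom 11: C, bond orders sum to 4 (valence 4) → 0 H
  atom 12: C, bond orders sum to 2 (valence 4) → 2 H
  atom 13: C, bond orders sum to 1 (valence 4) → 3 H
Totals → C:9, H:10, N:2, O:2.
In Hill order: C9H10N2O2.

C9H10N2O2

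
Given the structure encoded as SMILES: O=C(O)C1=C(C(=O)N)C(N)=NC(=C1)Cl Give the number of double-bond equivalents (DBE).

Molecular formula: C7H6ClN3O3.
DoU = (2C + 2 + N − H − X) / 2, where X is the halogen count and O/S are ignored.
    = (2·7 + 2 + 3 − 6 − 1) / 2 = 12 / 2 = 6.

6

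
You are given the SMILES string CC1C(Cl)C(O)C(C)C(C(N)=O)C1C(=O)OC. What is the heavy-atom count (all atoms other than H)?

17

Every atom symbol written in the SMILES (organic subset) is one heavy atom; implicit H are not written.
Heavy atoms by element → C:11, Cl:1, N:1, O:4.
Total: 17.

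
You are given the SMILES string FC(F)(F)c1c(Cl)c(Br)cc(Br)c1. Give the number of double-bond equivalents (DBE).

Molecular formula: C7H2Br2ClF3.
DoU = (2C + 2 + N − H − X) / 2, where X is the halogen count and O/S are ignored.
    = (2·7 + 2 + 0 − 2 − 6) / 2 = 8 / 2 = 4.

4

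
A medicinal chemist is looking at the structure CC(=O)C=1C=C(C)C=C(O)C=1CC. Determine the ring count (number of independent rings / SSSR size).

1

In SMILES, each pair of matching ring-closure digits denotes one ring-closing bond; the number of such bonds equals the number of independent rings.
Ring-closure bonds here: 1.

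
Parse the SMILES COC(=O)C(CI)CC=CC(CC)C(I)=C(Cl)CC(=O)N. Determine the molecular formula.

Walk through each heavy atom and fill implicit hydrogens from standard valence (C 4, N 3, O 2, S 2, halogen 1):
  atom 1: C, bond orders sum to 1 (valence 4) → 3 H
  atom 2: O, bond orders sum to 2 (valence 2) → 0 H
  atom 3: C, bond orders sum to 4 (valence 4) → 0 H
  atom 4: O, bond orders sum to 2 (valence 2) → 0 H
  atom 5: C, bond orders sum to 3 (valence 4) → 1 H
  atom 6: C, bond orders sum to 2 (valence 4) → 2 H
  atom 7: I (halogen, monovalent) → 0 H
  atom 8: C, bond orders sum to 2 (valence 4) → 2 H
  atom 9: C, bond orders sum to 3 (valence 4) → 1 H
  atom 10: C, bond orders sum to 3 (valence 4) → 1 H
  atom 11: C, bond orders sum to 3 (valence 4) → 1 H
  atom 12: C, bond orders sum to 2 (valence 4) → 2 H
  atom 13: C, bond orders sum to 1 (valence 4) → 3 H
  atom 14: C, bond orders sum to 4 (valence 4) → 0 H
  atom 15: I (halogen, monovalent) → 0 H
  atom 16: C, bond orders sum to 4 (valence 4) → 0 H
  atom 17: Cl (halogen, monovalent) → 0 H
  atom 18: C, bond orders sum to 2 (valence 4) → 2 H
  atom 19: C, bond orders sum to 4 (valence 4) → 0 H
  atom 20: O, bond orders sum to 2 (valence 2) → 0 H
  atom 21: N, bond orders sum to 1 (valence 3) → 2 H
Totals → C:14, H:20, Cl:1, I:2, N:1, O:3.
In Hill order: C14H20ClI2NO3.

C14H20ClI2NO3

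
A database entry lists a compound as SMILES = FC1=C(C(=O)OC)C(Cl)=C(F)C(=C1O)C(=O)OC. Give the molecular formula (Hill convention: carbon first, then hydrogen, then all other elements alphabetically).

Walk through each heavy atom and fill implicit hydrogens from standard valence (C 4, N 3, O 2, S 2, halogen 1):
  atom 1: F (halogen, monovalent) → 0 H
  atom 2: C, bond orders sum to 4 (valence 4) → 0 H
  atom 3: C, bond orders sum to 4 (valence 4) → 0 H
  atom 4: C, bond orders sum to 4 (valence 4) → 0 H
  atom 5: O, bond orders sum to 2 (valence 2) → 0 H
  atom 6: O, bond orders sum to 2 (valence 2) → 0 H
  atom 7: C, bond orders sum to 1 (valence 4) → 3 H
  atom 8: C, bond orders sum to 4 (valence 4) → 0 H
  atom 9: Cl (halogen, monovalent) → 0 H
  atom 10: C, bond orders sum to 4 (valence 4) → 0 H
  atom 11: F (halogen, monovalent) → 0 H
  atom 12: C, bond orders sum to 4 (valence 4) → 0 H
  atom 13: C, bond orders sum to 4 (valence 4) → 0 H
  atom 14: O, bond orders sum to 1 (valence 2) → 1 H
  atom 15: C, bond orders sum to 4 (valence 4) → 0 H
  atom 16: O, bond orders sum to 2 (valence 2) → 0 H
  atom 17: O, bond orders sum to 2 (valence 2) → 0 H
  atom 18: C, bond orders sum to 1 (valence 4) → 3 H
Totals → C:10, H:7, Cl:1, F:2, O:5.
In Hill order: C10H7ClF2O5.

C10H7ClF2O5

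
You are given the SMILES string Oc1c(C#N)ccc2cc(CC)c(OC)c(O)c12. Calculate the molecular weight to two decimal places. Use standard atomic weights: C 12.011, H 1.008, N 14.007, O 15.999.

First, the molecular formula is C14H13NO3 (counting implicit H from valence).
  C: 14 × 12.011 = 168.154
  H: 13 × 1.008 = 13.104
  N: 1 × 14.007 = 14.007
  O: 3 × 15.999 = 47.997
Sum: 14×12.011 + 13×1.008 + 1×14.007 + 3×15.999 = 243.262 → 243.26 g/mol.

243.26 g/mol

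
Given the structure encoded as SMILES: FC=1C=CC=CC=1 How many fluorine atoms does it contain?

Scan the SMILES for F atoms (remember two-letter symbols like Cl and Br are single atoms).
Fluorine count: 1.

1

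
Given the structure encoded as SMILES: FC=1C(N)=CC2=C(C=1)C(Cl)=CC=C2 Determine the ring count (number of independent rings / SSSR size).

In SMILES, each pair of matching ring-closure digits denotes one ring-closing bond; the number of such bonds equals the number of independent rings.
Ring-closure bonds here: 2.

2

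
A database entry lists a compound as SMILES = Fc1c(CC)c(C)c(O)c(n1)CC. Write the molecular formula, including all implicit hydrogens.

C10H14FNO

Walk through each heavy atom and fill implicit hydrogens from standard valence (C 4, N 3, O 2, S 2, halogen 1); for lowercase aromatic atoms, an aromatic c carries 1 H when it has two neighbours and 0 H with three, and aromatic n carries 0 H:
  atom 1: F (halogen, monovalent) → 0 H
  atom 2: aromatic c, 3 neighbours → 0 H
  atom 3: aromatic c, 3 neighbours → 0 H
  atom 4: C, bond orders sum to 2 (valence 4) → 2 H
  atom 5: C, bond orders sum to 1 (valence 4) → 3 H
  atom 6: aromatic c, 3 neighbours → 0 H
  atom 7: C, bond orders sum to 1 (valence 4) → 3 H
  atom 8: aromatic c, 3 neighbours → 0 H
  atom 9: O, bond orders sum to 1 (valence 2) → 1 H
  atom 10: aromatic c, 3 neighbours → 0 H
  atom 11: aromatic n, 2 neighbours → 0 H
  atom 12: C, bond orders sum to 2 (valence 4) → 2 H
  atom 13: C, bond orders sum to 1 (valence 4) → 3 H
Totals → C:10, H:14, F:1, N:1, O:1.
In Hill order: C10H14FNO.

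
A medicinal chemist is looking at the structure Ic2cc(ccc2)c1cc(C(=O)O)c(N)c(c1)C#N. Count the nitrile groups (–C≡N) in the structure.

1

The nitrile motif appears at heavy-atom position 18 in the SMILES.
Other groups present: 1 carboxylic acid, 1 primary amine.
Nitrile count: 1.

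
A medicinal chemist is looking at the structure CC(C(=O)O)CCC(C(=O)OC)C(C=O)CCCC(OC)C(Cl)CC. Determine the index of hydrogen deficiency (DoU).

3

Molecular formula: C18H31ClO6.
DoU = (2C + 2 + N − H − X) / 2, where X is the halogen count and O/S are ignored.
    = (2·18 + 2 + 0 − 31 − 1) / 2 = 6 / 2 = 3.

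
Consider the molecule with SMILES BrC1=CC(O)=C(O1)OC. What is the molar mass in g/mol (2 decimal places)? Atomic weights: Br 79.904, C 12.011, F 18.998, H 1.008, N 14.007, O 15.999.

193.00 g/mol

First, the molecular formula is C5H5BrO3 (counting implicit H from valence).
  Br: 1 × 79.904 = 79.904
  C: 5 × 12.011 = 60.055
  H: 5 × 1.008 = 5.040
  O: 3 × 15.999 = 47.997
Sum: 1×79.904 + 5×12.011 + 5×1.008 + 3×15.999 = 192.996 → 193.00 g/mol.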